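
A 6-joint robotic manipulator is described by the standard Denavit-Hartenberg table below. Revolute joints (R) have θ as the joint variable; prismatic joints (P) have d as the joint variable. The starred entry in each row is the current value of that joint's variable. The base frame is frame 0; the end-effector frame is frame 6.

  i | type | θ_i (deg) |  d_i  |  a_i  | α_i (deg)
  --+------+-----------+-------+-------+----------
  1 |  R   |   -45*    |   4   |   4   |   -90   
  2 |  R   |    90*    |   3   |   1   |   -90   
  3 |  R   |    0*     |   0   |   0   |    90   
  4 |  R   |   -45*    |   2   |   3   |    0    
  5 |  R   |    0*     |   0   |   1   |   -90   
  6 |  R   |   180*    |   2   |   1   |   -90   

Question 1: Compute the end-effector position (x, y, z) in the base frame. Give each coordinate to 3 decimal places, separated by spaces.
6.864 0.207 -0.536

after link 1: o_1 = (2.8284, -2.8284, 4.0000)
after link 2: o_2 = (4.9497, -0.7071, 3.0000)
after link 3: o_3 = (4.9497, -0.7071, 3.0000)
after link 4: o_4 = (7.8640, -0.7929, 0.8787)
after link 5: o_5 = (8.3640, -1.2929, 0.1716)
after link 6: o_6 = (6.8640, 0.2071, -0.5355)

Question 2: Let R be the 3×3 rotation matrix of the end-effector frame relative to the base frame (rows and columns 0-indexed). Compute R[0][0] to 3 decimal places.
-0.500

End-effector x-axis (col 0 of R) = (-0.5000,0.5000,0.7071)
R[0][0] = -0.5000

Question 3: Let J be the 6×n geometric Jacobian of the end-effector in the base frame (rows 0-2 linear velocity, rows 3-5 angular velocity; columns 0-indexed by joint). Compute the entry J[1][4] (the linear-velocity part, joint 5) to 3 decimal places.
axis z_4 = (0.7071,0.7071,0.0000); lever o_n−o_4 = (-1.0000,1.0000,-1.4142)
cross product → J_v[:, 4] = (-1.0000,1.0000,1.4142)
J_ω[:, 4] = z_4
entry J[1][4] = 1.0000

1.000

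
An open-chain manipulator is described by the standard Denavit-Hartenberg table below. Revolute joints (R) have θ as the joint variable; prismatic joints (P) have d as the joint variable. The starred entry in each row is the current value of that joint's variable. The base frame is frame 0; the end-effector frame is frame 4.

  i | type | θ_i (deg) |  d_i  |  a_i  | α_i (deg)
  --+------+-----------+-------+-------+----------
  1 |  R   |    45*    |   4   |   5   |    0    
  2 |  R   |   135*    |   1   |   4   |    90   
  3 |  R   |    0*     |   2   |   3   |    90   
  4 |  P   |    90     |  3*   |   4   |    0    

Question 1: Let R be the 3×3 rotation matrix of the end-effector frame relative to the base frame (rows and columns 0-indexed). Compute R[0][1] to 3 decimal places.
End-effector y-axis (col 1 of R) = (1.0000,-0.0000,0.0000)
R[0][1] = 1.0000

1.000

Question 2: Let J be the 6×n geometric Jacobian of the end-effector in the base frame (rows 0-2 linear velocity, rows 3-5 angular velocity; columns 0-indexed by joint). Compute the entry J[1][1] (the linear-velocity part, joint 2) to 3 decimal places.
axis z_1 = (0.0000,0.0000,1.0000); lever o_n−o_1 = (-7.0000,6.0000,-2.0000)
cross product → J_v[:, 1] = (-6.0000,-7.0000,0.0000)
J_ω[:, 1] = z_1
entry J[1][1] = -7.0000

-7.000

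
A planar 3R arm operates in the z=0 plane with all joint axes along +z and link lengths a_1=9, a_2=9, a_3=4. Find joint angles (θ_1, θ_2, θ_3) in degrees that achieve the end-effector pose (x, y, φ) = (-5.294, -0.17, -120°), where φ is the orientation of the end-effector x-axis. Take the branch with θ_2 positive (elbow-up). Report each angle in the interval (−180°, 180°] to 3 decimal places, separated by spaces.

59.998 150.002 30.000

wrist centre = target − a_3·(cos φ, sin φ) = (-3.2940, 3.2941)
cos θ_2 = (21.7015−9²−9²)/(2·9·9) = -0.8660; θ_2 = 150.0017° (elbow-up)
β = atan2(3.2941,-3.2940) = 134.9991°; ψ = atan2(4.4998,1.2056) = 75.0008°
θ_1 = β − ψ = 59.9983°
θ_3 = φ − θ_1 − θ_2 = 30.0001° (wrapped to (-180°,180°])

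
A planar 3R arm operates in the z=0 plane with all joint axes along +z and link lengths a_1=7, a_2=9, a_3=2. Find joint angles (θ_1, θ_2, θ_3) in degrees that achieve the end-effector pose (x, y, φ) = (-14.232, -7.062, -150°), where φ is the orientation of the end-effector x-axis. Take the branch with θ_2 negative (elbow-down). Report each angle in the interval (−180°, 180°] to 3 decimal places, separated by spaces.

wrist centre = target − a_3·(cos φ, sin φ) = (-12.4999, -6.0620)
cos θ_2 = (192.9966−7²−9²)/(2·7·9) = 0.5000; θ_2 = -60.0018° (elbow-down)
β = atan2(-6.0620,-12.4999) = -154.1284°; ψ = atan2(-7.7944,11.4998) = -34.1289°
θ_1 = β − ψ = -119.9995°
θ_3 = φ − θ_1 − θ_2 = 30.0013° (wrapped to (-180°,180°])

-120.000 -60.002 30.001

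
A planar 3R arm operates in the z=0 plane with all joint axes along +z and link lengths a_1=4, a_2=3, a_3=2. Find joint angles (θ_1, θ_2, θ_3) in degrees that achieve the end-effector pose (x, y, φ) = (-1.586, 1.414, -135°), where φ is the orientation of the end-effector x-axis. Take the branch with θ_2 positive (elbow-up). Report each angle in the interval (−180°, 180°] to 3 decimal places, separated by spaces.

45.004 135.004 44.992

wrist centre = target − a_3·(cos φ, sin φ) = (-0.1718, 2.8282)
cos θ_2 = (8.0283−4²−3²)/(2·4·3) = -0.7072; θ_2 = 135.0038° (elbow-up)
β = atan2(2.8282,-0.1718) = 93.4759°; ψ = atan2(2.1212,1.8785) = 48.4716°
θ_1 = β − ψ = 45.0043°
θ_3 = φ − θ_1 − θ_2 = 44.9918° (wrapped to (-180°,180°])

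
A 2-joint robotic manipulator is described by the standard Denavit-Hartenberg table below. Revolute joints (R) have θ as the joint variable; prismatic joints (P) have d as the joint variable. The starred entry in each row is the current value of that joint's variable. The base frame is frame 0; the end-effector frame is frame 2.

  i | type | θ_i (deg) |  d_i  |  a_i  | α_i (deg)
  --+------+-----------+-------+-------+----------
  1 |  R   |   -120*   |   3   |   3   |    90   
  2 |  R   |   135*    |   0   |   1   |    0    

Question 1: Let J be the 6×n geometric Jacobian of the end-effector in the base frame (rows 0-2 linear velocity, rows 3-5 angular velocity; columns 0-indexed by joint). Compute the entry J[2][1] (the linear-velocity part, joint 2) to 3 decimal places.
axis z_1 = (-0.8660,0.5000,0.0000); lever o_n−o_1 = (0.3536,0.6124,0.7071)
cross product → J_v[:, 1] = (0.3536,0.6124,-0.7071)
J_ω[:, 1] = z_1
entry J[2][1] = -0.7071

-0.707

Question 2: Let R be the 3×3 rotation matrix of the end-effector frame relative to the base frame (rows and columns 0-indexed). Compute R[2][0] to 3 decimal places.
0.707

End-effector x-axis (col 0 of R) = (0.3536,0.6124,0.7071)
R[2][0] = 0.7071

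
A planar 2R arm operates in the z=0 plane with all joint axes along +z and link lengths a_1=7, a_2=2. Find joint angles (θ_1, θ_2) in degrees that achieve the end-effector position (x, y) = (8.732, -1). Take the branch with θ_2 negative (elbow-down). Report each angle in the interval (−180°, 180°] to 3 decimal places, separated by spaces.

cos θ_2 = (77.2478−7²−2²)/(2·7·2) = 0.8660; θ_2 = -30.0036° (elbow-down)
β = atan2(-1.0000,8.7320) = -6.5331°; ψ = atan2(-1.0001,8.7320) = -6.5338°
θ_1 = β − ψ = 0.0007°

0.001 -30.004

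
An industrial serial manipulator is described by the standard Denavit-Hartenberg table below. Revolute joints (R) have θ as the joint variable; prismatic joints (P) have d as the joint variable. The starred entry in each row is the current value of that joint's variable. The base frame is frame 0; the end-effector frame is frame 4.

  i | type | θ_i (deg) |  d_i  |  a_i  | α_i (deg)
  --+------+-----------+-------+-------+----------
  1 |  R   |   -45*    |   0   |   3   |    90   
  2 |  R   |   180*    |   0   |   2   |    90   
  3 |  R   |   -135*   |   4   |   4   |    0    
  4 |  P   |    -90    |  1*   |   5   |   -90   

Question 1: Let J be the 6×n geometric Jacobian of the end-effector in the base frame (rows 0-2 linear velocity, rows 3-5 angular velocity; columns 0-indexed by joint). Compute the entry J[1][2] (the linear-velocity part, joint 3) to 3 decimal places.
axis z_2 = (0.0000,-0.0000,1.0000); lever o_n−o_2 = (4.0000,-5.0000,5.0000)
cross product → J_v[:, 2] = (5.0000,4.0000,-0.0000)
J_ω[:, 2] = z_2
entry J[1][2] = 4.0000

4.000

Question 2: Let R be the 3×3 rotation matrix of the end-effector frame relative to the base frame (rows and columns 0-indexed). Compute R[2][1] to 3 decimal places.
End-effector y-axis (col 1 of R) = (-0.0000,0.0000,-1.0000)
R[2][1] = -1.0000

-1.000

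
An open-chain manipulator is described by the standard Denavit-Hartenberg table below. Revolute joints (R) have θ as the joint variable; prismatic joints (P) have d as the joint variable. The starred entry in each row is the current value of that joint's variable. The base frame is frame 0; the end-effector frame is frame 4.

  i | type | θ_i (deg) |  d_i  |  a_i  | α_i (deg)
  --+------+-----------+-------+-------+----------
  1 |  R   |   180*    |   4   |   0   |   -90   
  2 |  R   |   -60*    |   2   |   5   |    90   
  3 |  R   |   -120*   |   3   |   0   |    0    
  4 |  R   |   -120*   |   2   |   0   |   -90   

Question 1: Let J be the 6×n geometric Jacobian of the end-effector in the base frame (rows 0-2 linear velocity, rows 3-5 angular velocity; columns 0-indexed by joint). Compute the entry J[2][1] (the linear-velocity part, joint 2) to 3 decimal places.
axis z_1 = (-0.0000,-1.0000,0.0000); lever o_n−o_1 = (1.8301,-2.0000,6.8301)
cross product → J_v[:, 1] = (-6.8301,0.0000,1.8301)
J_ω[:, 1] = z_1
entry J[2][1] = 1.8301

1.830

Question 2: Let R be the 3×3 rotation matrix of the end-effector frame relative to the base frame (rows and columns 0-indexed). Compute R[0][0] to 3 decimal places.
End-effector x-axis (col 0 of R) = (0.2500,-0.8660,-0.4330)
R[0][0] = 0.2500

0.250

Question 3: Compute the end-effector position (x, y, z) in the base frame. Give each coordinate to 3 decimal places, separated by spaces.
after link 1: o_1 = (0.0000, 0.0000, 4.0000)
after link 2: o_2 = (-2.5000, -2.0000, 8.3301)
after link 3: o_3 = (0.0981, -2.0000, 9.8301)
after link 4: o_4 = (1.8301, -2.0000, 10.8301)

1.830 -2.000 10.830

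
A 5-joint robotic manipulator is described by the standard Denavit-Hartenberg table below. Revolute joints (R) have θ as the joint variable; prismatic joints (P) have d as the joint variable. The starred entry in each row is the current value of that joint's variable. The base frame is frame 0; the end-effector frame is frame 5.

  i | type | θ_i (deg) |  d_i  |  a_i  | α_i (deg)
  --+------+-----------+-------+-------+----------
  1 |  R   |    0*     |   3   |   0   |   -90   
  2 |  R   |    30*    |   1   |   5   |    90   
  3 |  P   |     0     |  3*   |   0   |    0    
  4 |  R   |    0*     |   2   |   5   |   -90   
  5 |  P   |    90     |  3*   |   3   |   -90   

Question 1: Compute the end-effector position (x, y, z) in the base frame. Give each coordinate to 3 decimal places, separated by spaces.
9.660 4.000 -0.268

after link 1: o_1 = (0.0000, 0.0000, 3.0000)
after link 2: o_2 = (4.3301, 1.0000, 0.5000)
after link 3: o_3 = (5.8301, 1.0000, 3.0981)
after link 4: o_4 = (11.1603, 1.0000, 2.3301)
after link 5: o_5 = (9.6603, 4.0000, -0.2679)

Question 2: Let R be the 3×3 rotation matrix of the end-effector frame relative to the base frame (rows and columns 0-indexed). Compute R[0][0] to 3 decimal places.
End-effector x-axis (col 0 of R) = (-0.5000,0.0000,-0.8660)
R[0][0] = -0.5000

-0.500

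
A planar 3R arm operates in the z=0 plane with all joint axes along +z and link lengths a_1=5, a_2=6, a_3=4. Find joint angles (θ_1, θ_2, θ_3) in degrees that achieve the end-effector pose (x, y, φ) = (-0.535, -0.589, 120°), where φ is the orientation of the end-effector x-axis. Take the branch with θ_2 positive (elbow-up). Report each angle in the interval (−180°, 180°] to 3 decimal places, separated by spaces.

-150.006 135.000 135.006

wrist centre = target − a_3·(cos φ, sin φ) = (1.4650, -4.0531)
cos θ_2 = (18.5739−5²−6²)/(2·5·6) = -0.7071; θ_2 = 134.9996° (elbow-up)
β = atan2(-4.0531,1.4650) = -70.1275°; ψ = atan2(4.2427,0.7574) = 79.8784°
θ_1 = β − ψ = -150.0059°
θ_3 = φ − θ_1 − θ_2 = 135.0063° (wrapped to (-180°,180°])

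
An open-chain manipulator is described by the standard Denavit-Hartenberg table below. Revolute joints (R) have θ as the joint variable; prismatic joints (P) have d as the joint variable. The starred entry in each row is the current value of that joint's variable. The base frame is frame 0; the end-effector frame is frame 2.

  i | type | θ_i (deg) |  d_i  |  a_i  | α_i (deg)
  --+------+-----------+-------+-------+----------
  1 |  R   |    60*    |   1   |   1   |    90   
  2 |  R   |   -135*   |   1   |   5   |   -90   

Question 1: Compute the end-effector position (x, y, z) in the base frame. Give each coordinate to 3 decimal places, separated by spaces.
after link 1: o_1 = (0.5000, 0.8660, 1.0000)
after link 2: o_2 = (-0.4017, -2.6958, -2.5355)

-0.402 -2.696 -2.536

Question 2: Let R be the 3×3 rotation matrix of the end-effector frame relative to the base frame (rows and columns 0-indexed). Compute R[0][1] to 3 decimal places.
End-effector y-axis (col 1 of R) = (-0.8660,0.5000,-0.0000)
R[0][1] = -0.8660

-0.866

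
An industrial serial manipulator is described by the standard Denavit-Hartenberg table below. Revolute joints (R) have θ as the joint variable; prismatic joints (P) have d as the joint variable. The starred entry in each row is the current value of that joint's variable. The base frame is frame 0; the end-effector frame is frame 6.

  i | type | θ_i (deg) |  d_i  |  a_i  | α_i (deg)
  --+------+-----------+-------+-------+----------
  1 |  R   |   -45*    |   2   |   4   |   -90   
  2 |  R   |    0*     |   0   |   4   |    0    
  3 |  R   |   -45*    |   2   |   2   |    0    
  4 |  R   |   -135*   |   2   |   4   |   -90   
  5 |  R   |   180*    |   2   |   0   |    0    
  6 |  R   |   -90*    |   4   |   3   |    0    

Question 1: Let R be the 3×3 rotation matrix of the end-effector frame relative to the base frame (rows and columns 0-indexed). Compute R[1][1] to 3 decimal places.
-0.707

End-effector y-axis (col 1 of R) = (0.7071,-0.7071,-0.0000)
R[1][1] = -0.7071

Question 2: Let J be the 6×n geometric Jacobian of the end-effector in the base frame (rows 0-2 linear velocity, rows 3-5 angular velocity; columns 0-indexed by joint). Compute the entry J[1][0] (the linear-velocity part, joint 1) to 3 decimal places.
4.536

axis z_0 = ẑ; lever o_n−o_0 = (4.5355,-3.1213,9.4142)
cross product → J_v[:, 0] = (3.1213,4.5355,-0.0000)
J_ω[:, 0] = z_0
entry J[1][0] = 4.5355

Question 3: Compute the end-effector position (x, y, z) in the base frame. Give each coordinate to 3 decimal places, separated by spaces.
after link 1: o_1 = (2.8284, -2.8284, 2.0000)
after link 2: o_2 = (5.6569, -5.6569, 2.0000)
after link 3: o_3 = (8.0711, -5.2426, 3.4142)
after link 4: o_4 = (6.6569, -1.0000, 3.4142)
after link 5: o_5 = (6.6569, -1.0000, 5.4142)
after link 6: o_6 = (4.5355, -3.1213, 9.4142)

4.536 -3.121 9.414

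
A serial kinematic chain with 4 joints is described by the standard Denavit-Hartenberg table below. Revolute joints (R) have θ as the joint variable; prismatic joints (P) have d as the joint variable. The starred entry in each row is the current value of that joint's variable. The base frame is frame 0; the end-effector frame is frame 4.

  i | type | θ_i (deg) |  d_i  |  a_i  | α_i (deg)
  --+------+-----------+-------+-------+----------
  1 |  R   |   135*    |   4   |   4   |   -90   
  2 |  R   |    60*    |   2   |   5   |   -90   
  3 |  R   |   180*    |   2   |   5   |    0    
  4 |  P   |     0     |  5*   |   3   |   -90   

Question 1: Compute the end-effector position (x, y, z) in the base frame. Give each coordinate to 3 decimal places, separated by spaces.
after link 1: o_1 = (-2.8284, 2.8284, 4.0000)
after link 2: o_2 = (-6.0104, 3.1820, -0.3301)
after link 3: o_3 = (-3.0179, 0.1895, 3.0000)
after link 4: o_4 = (1.1046, -3.9331, 3.0981)

1.105 -3.933 3.098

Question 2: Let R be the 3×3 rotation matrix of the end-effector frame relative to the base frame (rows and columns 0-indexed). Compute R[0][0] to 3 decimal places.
0.354

End-effector x-axis (col 0 of R) = (0.3536,-0.3536,0.8660)
R[0][0] = 0.3536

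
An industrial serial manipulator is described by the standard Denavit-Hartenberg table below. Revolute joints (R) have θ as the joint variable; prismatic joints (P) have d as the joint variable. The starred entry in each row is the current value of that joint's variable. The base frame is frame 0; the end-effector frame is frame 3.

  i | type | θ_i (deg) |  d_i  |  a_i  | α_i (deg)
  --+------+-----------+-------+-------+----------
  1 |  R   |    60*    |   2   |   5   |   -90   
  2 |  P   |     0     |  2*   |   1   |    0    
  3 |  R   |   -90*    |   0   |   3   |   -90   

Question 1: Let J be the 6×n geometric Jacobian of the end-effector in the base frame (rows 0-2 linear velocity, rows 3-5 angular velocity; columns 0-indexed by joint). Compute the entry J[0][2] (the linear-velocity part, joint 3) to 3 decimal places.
1.500

axis z_2 = (-0.8660,0.5000,0.0000); lever o_n−o_2 = (0.0000,0.0000,3.0000)
cross product → J_v[:, 2] = (1.5000,2.5981,-0.0000)
J_ω[:, 2] = z_2
entry J[0][2] = 1.5000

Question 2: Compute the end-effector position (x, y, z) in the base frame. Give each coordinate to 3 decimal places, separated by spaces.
1.268 6.196 5.000

after link 1: o_1 = (2.5000, 4.3301, 2.0000)
after link 2: o_2 = (1.2679, 6.1962, 2.0000)
after link 3: o_3 = (1.2679, 6.1962, 5.0000)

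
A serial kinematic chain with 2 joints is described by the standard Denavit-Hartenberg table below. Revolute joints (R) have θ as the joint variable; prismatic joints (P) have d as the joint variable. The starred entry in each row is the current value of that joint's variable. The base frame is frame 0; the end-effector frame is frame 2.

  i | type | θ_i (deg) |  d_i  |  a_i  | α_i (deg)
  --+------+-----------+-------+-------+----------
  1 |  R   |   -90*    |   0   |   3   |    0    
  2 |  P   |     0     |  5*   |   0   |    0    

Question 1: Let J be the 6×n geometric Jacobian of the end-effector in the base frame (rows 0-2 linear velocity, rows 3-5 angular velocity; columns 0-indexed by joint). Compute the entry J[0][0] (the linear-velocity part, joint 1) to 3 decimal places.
axis z_0 = ẑ; lever o_n−o_0 = (0.0000,-3.0000,5.0000)
cross product → J_v[:, 0] = (3.0000,0.0000,-0.0000)
J_ω[:, 0] = z_0
entry J[0][0] = 3.0000

3.000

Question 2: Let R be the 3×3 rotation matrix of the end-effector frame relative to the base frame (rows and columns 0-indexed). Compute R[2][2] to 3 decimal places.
End-effector z-axis (col 2 of R) = (0.0000,0.0000,1.0000)
R[2][2] = 1.0000

1.000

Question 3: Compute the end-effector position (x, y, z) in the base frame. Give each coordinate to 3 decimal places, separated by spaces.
0.000 -3.000 5.000

after link 1: o_1 = (0.0000, -3.0000, 0.0000)
after link 2: o_2 = (0.0000, -3.0000, 5.0000)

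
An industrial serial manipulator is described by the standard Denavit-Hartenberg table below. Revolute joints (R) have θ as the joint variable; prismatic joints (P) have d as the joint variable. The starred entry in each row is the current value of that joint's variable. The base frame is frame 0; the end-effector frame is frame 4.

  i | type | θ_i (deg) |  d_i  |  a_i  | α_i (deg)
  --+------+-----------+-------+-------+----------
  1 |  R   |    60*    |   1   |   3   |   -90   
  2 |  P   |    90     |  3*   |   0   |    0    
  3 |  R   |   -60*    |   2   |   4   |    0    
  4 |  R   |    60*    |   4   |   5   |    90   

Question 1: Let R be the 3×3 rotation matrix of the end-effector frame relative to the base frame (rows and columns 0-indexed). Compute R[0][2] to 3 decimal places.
End-effector z-axis (col 2 of R) = (0.5000,0.8660,0.0000)
R[0][2] = 0.5000

0.500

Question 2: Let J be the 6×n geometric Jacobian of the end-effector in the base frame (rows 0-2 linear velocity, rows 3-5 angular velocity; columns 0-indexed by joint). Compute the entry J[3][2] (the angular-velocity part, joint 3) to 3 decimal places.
axis z_2 = (-0.8660,0.5000,0.0000); lever o_n−o_2 = (-3.4641,6.0000,-7.0000)
cross product → J_v[:, 2] = (-3.5000,-6.0622,-3.4641)
J_ω[:, 2] = z_2
entry J[3][2] = -0.8660

-0.866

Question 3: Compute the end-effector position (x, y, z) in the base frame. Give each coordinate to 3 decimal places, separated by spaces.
-4.562 10.098 -6.000

after link 1: o_1 = (1.5000, 2.5981, 1.0000)
after link 2: o_2 = (-1.0981, 4.0981, 1.0000)
after link 3: o_3 = (-1.0981, 8.0981, -1.0000)
after link 4: o_4 = (-4.5622, 10.0981, -6.0000)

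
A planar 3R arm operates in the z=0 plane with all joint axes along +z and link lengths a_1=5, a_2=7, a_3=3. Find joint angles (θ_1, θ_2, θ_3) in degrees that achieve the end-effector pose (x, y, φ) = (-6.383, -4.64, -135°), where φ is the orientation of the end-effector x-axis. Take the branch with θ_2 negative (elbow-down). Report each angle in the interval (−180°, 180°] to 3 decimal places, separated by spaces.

-60.002 -134.996 59.998

wrist centre = target − a_3·(cos φ, sin φ) = (-4.2617, -2.5187)
cos θ_2 = (24.5057−5²−7²)/(2·5·7) = -0.7071; θ_2 = -134.9964° (elbow-down)
β = atan2(-2.5187,-4.2617) = -149.4166°; ψ = atan2(-4.9501,0.0506) = -89.4147°
θ_1 = β − ψ = -60.0019°
θ_3 = φ − θ_1 − θ_2 = 59.9983° (wrapped to (-180°,180°])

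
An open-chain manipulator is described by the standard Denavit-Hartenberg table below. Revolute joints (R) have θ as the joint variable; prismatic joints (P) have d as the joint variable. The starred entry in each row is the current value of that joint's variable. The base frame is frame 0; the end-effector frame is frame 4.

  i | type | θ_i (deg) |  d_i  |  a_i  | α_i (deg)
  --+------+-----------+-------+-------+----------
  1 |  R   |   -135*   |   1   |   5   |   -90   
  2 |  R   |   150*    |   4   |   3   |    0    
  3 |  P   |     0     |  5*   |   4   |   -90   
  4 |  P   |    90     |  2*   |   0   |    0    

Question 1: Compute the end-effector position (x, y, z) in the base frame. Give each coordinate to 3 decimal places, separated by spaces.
after link 1: o_1 = (-3.5355, -3.5355, 1.0000)
after link 2: o_2 = (1.1300, -4.5268, -0.5000)
after link 3: o_3 = (7.1150, -5.6129, -2.5000)
after link 4: o_4 = (7.8221, -4.9058, -0.7679)

7.822 -4.906 -0.768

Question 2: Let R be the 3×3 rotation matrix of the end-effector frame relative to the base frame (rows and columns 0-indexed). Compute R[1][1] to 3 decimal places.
End-effector y-axis (col 1 of R) = (-0.6124,-0.6124,0.5000)
R[1][1] = -0.6124

-0.612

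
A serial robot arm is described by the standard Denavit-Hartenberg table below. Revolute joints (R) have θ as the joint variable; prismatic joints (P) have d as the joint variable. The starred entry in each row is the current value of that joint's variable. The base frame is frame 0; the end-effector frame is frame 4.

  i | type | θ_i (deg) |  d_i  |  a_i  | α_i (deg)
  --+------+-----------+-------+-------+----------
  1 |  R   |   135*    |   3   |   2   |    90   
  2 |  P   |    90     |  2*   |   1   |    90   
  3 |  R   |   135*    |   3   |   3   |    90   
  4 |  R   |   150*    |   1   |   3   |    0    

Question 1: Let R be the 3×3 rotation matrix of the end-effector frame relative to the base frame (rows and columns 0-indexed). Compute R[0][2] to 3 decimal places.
0.500

End-effector z-axis (col 2 of R) = (0.5000,0.5000,0.7071)
R[0][2] = 0.5000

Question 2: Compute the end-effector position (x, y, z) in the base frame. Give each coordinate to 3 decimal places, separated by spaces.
-2.481 6.711 4.423

after link 1: o_1 = (-1.4142, 1.4142, 3.0000)
after link 2: o_2 = (0.0000, 2.8284, 4.0000)
after link 3: o_3 = (-0.6213, 6.4497, 1.8787)
after link 4: o_4 = (-2.4810, 6.7114, 4.4229)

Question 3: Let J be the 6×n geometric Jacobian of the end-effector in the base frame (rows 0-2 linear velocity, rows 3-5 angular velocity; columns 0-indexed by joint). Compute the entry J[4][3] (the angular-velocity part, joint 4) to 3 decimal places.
0.500

axis z_3 = (0.5000,0.5000,0.7071); lever o_n−o_3 = (-1.8597,0.2616,2.5442)
cross product → J_v[:, 3] = (1.0871,-2.5871,1.0607)
J_ω[:, 3] = z_3
entry J[4][3] = 0.5000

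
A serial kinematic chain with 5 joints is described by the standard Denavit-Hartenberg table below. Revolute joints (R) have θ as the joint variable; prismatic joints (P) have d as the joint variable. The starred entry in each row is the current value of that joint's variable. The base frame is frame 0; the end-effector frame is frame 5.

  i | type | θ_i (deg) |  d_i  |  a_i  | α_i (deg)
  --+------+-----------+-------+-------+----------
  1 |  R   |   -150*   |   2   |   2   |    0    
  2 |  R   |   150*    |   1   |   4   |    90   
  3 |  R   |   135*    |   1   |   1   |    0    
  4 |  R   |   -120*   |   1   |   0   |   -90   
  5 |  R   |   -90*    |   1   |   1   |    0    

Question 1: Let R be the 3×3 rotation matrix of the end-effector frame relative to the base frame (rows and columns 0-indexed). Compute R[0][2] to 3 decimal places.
End-effector z-axis (col 2 of R) = (-0.2588,-0.0000,0.9659)
R[0][2] = -0.2588

-0.259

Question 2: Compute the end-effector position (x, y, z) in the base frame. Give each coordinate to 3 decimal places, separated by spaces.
1.302 -4.000 4.673

after link 1: o_1 = (-1.7321, -1.0000, 2.0000)
after link 2: o_2 = (2.2679, -1.0000, 3.0000)
after link 3: o_3 = (1.5608, -2.0000, 3.7071)
after link 4: o_4 = (1.5608, -3.0000, 3.7071)
after link 5: o_5 = (1.3020, -4.0000, 4.6730)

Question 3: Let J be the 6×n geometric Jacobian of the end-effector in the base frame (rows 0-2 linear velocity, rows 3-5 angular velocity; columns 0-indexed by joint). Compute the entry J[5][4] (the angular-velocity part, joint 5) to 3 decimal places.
axis z_4 = (-0.2588,-0.0000,0.9659); lever o_n−o_4 = (-0.2588,-1.0000,0.9659)
cross product → J_v[:, 4] = (0.9659,0.0000,0.2588)
J_ω[:, 4] = z_4
entry J[5][4] = 0.9659

0.966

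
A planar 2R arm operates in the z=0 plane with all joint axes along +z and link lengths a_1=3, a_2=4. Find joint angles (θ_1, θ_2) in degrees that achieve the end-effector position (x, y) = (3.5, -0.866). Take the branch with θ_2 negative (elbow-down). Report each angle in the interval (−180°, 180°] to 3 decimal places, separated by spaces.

60.000 -120.000

cos θ_2 = (13.0000−3²−4²)/(2·3·4) = -0.5000; θ_2 = -120.0001° (elbow-down)
β = atan2(-0.8660,3.5000) = -13.8975°; ψ = atan2(-3.4641,1.0000) = -73.8980°
θ_1 = β − ψ = 60.0005°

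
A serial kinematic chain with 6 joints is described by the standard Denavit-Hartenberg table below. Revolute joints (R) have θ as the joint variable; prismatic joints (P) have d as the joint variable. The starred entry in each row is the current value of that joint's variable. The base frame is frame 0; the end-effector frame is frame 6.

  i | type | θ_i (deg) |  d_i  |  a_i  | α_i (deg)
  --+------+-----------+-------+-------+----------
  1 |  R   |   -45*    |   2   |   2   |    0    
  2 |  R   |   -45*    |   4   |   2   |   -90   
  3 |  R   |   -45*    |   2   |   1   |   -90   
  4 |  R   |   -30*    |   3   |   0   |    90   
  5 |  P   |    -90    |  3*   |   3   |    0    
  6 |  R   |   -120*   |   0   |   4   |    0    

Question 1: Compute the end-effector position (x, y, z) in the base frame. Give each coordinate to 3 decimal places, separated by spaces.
after link 1: o_1 = (1.4142, -1.4142, 2.0000)
after link 2: o_2 = (1.4142, -3.4142, 6.0000)
after link 3: o_3 = (3.4142, -4.1213, 6.7071)
after link 4: o_4 = (3.4142, -6.2426, 4.5858)
after link 5: o_5 = (6.0123, -3.0607, 5.6464)
after link 6: o_6 = (4.2802, -2.3536, 2.1109)

4.280 -2.354 2.111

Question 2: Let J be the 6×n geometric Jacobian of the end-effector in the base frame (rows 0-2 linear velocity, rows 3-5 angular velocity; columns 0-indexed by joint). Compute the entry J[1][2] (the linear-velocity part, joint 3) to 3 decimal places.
3.889

axis z_2 = (1.0000,0.0000,0.0000); lever o_n−o_2 = (2.8660,1.0607,-3.8891)
cross product → J_v[:, 2] = (-0.0000,3.8891,1.0607)
J_ω[:, 2] = z_2
entry J[1][2] = 3.8891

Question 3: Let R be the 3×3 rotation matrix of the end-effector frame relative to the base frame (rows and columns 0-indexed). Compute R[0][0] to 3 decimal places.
-0.433

End-effector x-axis (col 0 of R) = (-0.4330,0.1768,-0.8839)
R[0][0] = -0.4330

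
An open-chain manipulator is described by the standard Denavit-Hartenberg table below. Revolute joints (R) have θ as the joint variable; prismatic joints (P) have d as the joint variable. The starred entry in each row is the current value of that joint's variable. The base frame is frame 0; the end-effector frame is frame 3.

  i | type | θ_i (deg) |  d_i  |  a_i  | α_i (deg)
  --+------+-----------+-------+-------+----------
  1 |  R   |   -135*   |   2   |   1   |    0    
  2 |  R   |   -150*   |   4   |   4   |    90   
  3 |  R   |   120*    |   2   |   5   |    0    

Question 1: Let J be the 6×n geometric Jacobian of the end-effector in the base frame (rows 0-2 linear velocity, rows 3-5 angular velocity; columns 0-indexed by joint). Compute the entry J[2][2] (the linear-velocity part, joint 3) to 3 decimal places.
-2.500

axis z_2 = (0.9659,-0.2588,0.0000); lever o_n−o_2 = (1.2848,-2.9325,4.3301)
cross product → J_v[:, 2] = (-1.1207,-4.1826,-2.5000)
J_ω[:, 2] = z_2
entry J[2][2] = -2.5000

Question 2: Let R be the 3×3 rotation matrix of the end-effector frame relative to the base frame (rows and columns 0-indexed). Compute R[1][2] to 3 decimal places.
-0.259

End-effector z-axis (col 2 of R) = (0.9659,-0.2588,0.0000)
R[1][2] = -0.2588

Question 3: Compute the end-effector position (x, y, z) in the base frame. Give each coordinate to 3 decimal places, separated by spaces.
1.613 0.224 10.330

after link 1: o_1 = (-0.7071, -0.7071, 2.0000)
after link 2: o_2 = (0.3282, 3.1566, 6.0000)
after link 3: o_3 = (1.6130, 0.2241, 10.3301)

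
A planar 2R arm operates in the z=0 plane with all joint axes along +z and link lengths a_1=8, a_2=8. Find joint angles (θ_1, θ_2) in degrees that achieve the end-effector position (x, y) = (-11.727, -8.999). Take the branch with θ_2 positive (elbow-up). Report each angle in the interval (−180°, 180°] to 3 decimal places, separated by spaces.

-165.000 45.003

cos θ_2 = (218.5045−8²−8²)/(2·8·8) = 0.7071; θ_2 = 45.0033° (elbow-up)
β = atan2(-8.9990,-11.7270) = -142.4983°; ψ = atan2(5.6572,13.6565) = 22.5016°
θ_1 = β − ψ = -164.9999°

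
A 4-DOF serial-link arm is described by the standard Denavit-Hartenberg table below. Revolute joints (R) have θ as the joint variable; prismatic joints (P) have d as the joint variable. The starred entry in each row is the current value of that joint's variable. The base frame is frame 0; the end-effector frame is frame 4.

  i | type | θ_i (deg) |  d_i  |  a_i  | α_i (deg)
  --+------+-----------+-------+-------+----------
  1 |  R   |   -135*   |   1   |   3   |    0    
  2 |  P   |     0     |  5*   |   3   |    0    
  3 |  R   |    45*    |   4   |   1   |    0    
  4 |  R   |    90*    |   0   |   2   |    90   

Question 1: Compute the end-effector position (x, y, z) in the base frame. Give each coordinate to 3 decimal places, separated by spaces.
after link 1: o_1 = (-2.1213, -2.1213, 1.0000)
after link 2: o_2 = (-4.2426, -4.2426, 6.0000)
after link 3: o_3 = (-4.2426, -5.2426, 10.0000)
after link 4: o_4 = (-2.2426, -5.2426, 10.0000)

-2.243 -5.243 10.000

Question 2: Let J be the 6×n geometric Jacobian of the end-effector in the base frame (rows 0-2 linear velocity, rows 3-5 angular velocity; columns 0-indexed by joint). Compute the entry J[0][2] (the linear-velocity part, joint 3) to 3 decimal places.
axis z_2 = (0.0000,0.0000,1.0000); lever o_n−o_2 = (2.0000,-1.0000,4.0000)
cross product → J_v[:, 2] = (1.0000,2.0000,-0.0000)
J_ω[:, 2] = z_2
entry J[0][2] = 1.0000

1.000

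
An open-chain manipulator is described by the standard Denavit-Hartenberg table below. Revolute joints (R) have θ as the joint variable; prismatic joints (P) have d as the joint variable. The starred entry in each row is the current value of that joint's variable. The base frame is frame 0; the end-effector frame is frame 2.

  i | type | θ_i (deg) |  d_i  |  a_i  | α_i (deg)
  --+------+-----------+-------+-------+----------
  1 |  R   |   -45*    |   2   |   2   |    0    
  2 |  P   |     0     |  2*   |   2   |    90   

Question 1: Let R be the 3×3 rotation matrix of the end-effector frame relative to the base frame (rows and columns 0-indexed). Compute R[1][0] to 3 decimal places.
-0.707

End-effector x-axis (col 0 of R) = (0.7071,-0.7071,0.0000)
R[1][0] = -0.7071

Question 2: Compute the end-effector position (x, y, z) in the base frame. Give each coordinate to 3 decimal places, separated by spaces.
after link 1: o_1 = (1.4142, -1.4142, 2.0000)
after link 2: o_2 = (2.8284, -2.8284, 4.0000)

2.828 -2.828 4.000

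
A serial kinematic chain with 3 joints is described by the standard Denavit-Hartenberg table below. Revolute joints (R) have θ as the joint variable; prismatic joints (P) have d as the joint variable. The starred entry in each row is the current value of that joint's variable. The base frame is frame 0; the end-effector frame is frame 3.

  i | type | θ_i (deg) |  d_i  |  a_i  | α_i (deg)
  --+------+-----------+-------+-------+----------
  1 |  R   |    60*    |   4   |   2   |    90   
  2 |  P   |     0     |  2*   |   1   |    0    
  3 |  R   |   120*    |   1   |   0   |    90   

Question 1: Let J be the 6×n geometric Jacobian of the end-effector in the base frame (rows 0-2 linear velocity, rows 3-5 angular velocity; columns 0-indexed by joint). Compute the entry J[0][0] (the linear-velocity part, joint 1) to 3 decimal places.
axis z_0 = ẑ; lever o_n−o_0 = (4.0981,1.0981,4.0000)
cross product → J_v[:, 0] = (-1.0981,4.0981,0.0000)
J_ω[:, 0] = z_0
entry J[0][0] = -1.0981

-1.098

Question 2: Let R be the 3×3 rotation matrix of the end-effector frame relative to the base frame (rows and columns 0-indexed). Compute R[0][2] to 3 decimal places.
0.433

End-effector z-axis (col 2 of R) = (0.4330,0.7500,0.5000)
R[0][2] = 0.4330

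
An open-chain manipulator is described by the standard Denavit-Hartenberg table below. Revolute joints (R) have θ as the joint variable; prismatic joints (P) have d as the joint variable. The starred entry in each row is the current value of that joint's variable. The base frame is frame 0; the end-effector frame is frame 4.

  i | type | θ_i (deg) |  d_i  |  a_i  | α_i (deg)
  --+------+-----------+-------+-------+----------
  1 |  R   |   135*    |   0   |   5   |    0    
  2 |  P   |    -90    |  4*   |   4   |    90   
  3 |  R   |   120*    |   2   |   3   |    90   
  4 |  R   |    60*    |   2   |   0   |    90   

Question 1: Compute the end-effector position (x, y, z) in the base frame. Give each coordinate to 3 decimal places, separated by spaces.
0.871 5.114 7.598

after link 1: o_1 = (-3.5355, 3.5355, 0.0000)
after link 2: o_2 = (-0.7071, 6.3640, 4.0000)
after link 3: o_3 = (-0.3536, 3.8891, 6.5981)
after link 4: o_4 = (0.8712, 5.1138, 7.5981)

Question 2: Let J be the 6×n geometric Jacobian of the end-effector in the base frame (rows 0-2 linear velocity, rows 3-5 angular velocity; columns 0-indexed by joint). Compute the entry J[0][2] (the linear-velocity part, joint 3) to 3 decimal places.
axis z_2 = (0.7071,-0.7071,0.0000); lever o_n−o_2 = (1.5783,-1.2501,3.5981)
cross product → J_v[:, 2] = (-2.5442,-2.5442,0.2321)
J_ω[:, 2] = z_2
entry J[0][2] = -2.5442

-2.544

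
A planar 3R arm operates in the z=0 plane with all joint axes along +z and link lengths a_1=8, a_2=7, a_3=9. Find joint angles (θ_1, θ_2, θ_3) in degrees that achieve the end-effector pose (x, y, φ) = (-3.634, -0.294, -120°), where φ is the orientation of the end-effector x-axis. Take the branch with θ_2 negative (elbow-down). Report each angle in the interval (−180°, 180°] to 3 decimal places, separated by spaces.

wrist centre = target − a_3·(cos φ, sin φ) = (0.8660, 7.5002)
cos θ_2 = (57.0034−8²−7²)/(2·8·7) = -0.5000; θ_2 = -119.9980° (elbow-down)
β = atan2(7.5002,0.8660) = 83.4136°; ψ = atan2(-6.0623,4.5002) = -53.4125°
θ_1 = β − ψ = 136.8261°
θ_3 = φ − θ_1 − θ_2 = -136.8281° (wrapped to (-180°,180°])

136.826 -119.998 -136.828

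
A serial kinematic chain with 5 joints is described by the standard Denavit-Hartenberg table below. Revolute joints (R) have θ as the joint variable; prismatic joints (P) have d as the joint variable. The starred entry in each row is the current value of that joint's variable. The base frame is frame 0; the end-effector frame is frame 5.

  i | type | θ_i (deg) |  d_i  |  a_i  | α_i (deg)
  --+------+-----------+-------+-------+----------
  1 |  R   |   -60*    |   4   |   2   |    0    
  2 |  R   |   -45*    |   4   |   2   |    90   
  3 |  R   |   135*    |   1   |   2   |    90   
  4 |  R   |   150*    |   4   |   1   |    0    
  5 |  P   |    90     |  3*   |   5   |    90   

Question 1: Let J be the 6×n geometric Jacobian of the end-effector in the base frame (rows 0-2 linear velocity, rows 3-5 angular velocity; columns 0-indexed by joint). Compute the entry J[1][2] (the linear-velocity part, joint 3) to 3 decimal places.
3.848

axis z_2 = (-0.9659,0.2588,0.0000); lever o_n−o_2 = (1.2026,-6.4466,3.9838)
cross product → J_v[:, 2] = (1.0311,3.8481,5.9157)
J_ω[:, 2] = z_2
entry J[1][2] = 3.8481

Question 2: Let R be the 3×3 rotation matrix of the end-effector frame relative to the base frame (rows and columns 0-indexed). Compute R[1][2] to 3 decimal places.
End-effector z-axis (col 2 of R) = (-0.6415,-0.4621,-0.6124)
R[1][2] = -0.4621

-0.462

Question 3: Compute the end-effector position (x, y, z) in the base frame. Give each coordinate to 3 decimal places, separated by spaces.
1.685 -10.110 11.984

after link 1: o_1 = (1.0000, -1.7321, 4.0000)
after link 2: o_2 = (0.4824, -3.6639, 8.0000)
after link 3: o_3 = (-0.1175, -2.0391, 9.4142)
after link 4: o_4 = (-1.4910, -5.2332, 11.6303)
after link 5: o_5 = (1.6850, -10.1105, 11.9838)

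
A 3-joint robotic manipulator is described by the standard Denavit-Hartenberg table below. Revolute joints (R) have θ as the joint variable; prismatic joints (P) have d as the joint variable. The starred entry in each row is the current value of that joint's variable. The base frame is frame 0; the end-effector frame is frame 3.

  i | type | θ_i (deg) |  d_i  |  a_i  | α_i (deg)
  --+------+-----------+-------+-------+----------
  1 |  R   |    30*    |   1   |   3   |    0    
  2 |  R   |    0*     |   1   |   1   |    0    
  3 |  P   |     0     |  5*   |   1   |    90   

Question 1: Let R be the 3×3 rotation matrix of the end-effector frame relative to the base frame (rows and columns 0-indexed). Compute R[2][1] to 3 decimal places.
1.000

End-effector y-axis (col 1 of R) = (-0.0000,0.0000,1.0000)
R[2][1] = 1.0000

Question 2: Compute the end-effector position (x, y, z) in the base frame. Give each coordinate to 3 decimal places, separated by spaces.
4.330 2.500 7.000

after link 1: o_1 = (2.5981, 1.5000, 1.0000)
after link 2: o_2 = (3.4641, 2.0000, 2.0000)
after link 3: o_3 = (4.3301, 2.5000, 7.0000)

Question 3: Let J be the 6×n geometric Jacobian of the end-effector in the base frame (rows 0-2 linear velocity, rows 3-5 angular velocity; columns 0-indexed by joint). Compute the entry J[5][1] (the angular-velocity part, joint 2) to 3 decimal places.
axis z_1 = (0.0000,0.0000,1.0000); lever o_n−o_1 = (1.7321,1.0000,6.0000)
cross product → J_v[:, 1] = (-1.0000,1.7321,0.0000)
J_ω[:, 1] = z_1
entry J[5][1] = 1.0000

1.000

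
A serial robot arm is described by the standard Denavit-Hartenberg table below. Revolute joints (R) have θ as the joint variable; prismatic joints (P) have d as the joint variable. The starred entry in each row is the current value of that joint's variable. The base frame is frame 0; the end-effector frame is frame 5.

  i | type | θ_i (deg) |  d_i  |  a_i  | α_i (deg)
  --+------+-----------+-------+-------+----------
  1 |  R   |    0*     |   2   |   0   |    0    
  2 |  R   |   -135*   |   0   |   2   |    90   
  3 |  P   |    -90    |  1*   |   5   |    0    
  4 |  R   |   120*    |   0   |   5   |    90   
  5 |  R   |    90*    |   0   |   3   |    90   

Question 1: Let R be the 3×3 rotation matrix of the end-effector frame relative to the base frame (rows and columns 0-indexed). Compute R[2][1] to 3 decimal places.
-0.866

End-effector y-axis (col 1 of R) = (-0.3536,-0.3536,-0.8660)
R[2][1] = -0.8660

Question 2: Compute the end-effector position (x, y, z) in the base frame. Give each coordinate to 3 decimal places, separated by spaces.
after link 1: o_1 = (0.0000, 0.0000, 2.0000)
after link 2: o_2 = (-1.4142, -1.4142, 2.0000)
after link 3: o_3 = (-2.1213, -0.7071, -3.0000)
after link 4: o_4 = (-5.1832, -3.7690, -0.5000)
after link 5: o_5 = (-7.3045, -1.6476, -0.5000)

-7.305 -1.648 -0.500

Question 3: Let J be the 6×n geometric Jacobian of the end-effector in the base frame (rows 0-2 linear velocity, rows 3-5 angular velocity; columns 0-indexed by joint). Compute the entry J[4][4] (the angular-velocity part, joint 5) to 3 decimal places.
-0.354

axis z_4 = (-0.3536,-0.3536,-0.8660); lever o_n−o_4 = (-2.1213,2.1213,0.0000)
cross product → J_v[:, 4] = (1.8371,1.8371,-1.5000)
J_ω[:, 4] = z_4
entry J[4][4] = -0.3536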